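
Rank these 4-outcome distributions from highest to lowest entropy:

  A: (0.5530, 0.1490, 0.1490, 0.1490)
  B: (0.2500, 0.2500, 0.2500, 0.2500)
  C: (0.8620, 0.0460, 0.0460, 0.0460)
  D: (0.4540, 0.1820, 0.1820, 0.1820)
B > D > A > C

Key insight: Entropy is maximized by uniform distributions and minimized by concentrated distributions.

Entropies:
  H(A) = 1.7004 bits
  H(B) = 2.0000 bits
  H(C) = 0.7977 bits
  H(D) = 1.8593 bits

Ranking: B > D > A > C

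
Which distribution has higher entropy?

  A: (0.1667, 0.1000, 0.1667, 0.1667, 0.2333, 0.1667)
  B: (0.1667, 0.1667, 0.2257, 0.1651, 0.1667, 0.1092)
B

Both distributions are close to uniform, making this a harder comparison.

H(A) = 2.5454 bits
H(B) = 2.5551 bits

The distribution closer to uniform has higher entropy.
Answer: B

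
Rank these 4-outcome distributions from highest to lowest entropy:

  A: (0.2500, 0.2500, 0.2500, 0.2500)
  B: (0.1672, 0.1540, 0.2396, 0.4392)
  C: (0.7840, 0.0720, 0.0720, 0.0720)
A > B > C

Key insight: Entropy is maximized by uniform distributions and minimized by concentrated distributions.

- Uniform distributions have maximum entropy log₂(4) = 2.0000 bits
- The more "peaked" or concentrated a distribution, the lower its entropy

Entropies:
  H(A) = 2.0000 bits
  H(B) = 1.8624 bits
  H(C) = 1.0951 bits

Ranking: A > B > C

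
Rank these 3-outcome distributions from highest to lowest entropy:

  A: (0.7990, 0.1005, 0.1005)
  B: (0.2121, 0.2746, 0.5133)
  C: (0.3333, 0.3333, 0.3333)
C > B > A

Key insight: Entropy is maximized by uniform distributions and minimized by concentrated distributions.

- Uniform distributions have maximum entropy log₂(3) = 1.5850 bits
- The more "peaked" or concentrated a distribution, the lower its entropy

Entropies:
  H(A) = 0.9249 bits
  H(B) = 1.4804 bits
  H(C) = 1.5850 bits

Ranking: C > B > A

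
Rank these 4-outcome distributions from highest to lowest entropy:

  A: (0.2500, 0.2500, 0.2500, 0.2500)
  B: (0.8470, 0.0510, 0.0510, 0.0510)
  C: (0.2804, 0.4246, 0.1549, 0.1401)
A > C > B

Key insight: Entropy is maximized by uniform distributions and minimized by concentrated distributions.

- Uniform distributions have maximum entropy log₂(4) = 2.0000 bits
- The more "peaked" or concentrated a distribution, the lower its entropy

Entropies:
  H(A) = 2.0000 bits
  H(B) = 0.8598 bits
  H(C) = 1.8531 bits

Ranking: A > C > B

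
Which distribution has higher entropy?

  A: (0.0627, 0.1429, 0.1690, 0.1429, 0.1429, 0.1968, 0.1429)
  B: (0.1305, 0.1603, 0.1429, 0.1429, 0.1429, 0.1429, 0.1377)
B

Both distributions are close to uniform, making this a harder comparison.

H(A) = 2.7499 bits
H(B) = 2.8049 bits

The distribution closer to uniform has higher entropy.
Answer: B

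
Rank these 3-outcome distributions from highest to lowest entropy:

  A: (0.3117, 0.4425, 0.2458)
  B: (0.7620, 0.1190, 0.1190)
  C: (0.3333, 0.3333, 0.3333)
C > A > B

Key insight: Entropy is maximized by uniform distributions and minimized by concentrated distributions.

- Uniform distributions have maximum entropy log₂(3) = 1.5850 bits
- The more "peaked" or concentrated a distribution, the lower its entropy

Entropies:
  H(A) = 1.5423 bits
  H(B) = 1.0297 bits
  H(C) = 1.5850 bits

Ranking: C > A > B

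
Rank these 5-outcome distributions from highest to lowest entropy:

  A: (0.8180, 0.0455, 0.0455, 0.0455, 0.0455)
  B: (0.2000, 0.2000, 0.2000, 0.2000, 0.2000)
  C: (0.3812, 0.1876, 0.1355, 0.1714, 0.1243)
B > C > A

Key insight: Entropy is maximized by uniform distributions and minimized by concentrated distributions.

- Uniform distributions have maximum entropy log₂(5) = 2.3219 bits
- The more "peaked" or concentrated a distribution, the lower its entropy

Entropies:
  H(A) = 1.0484 bits
  H(B) = 2.3219 bits
  H(C) = 2.1840 bits

Ranking: B > C > A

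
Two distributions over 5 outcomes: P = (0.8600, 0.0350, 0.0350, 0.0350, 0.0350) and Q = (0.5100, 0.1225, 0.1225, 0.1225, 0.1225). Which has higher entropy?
Q

P is highly concentrated on one outcome (86%), making it nearly deterministic. Q spreads its mass more evenly (max 51%). The more spread-out distribution has higher entropy: H(P) ≈ 0.864 bits, H(Q) ≈ 1.980 bits.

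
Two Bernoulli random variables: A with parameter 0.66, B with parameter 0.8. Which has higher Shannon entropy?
A

For binary distributions, entropy is maximized at p=0.5 and decreases as p moves toward 0 or 1.

H(A) = H(0.66) = 0.9248 bits
H(B) = H(0.8) = 0.7219 bits

Distribution A (p=0.66) is closer to uniform (p=0.5), so it has higher entropy.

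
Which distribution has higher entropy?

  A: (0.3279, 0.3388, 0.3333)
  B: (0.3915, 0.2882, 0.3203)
A

Both distributions are close to uniform, making this a harder comparison.

H(A) = 1.5848 bits
H(B) = 1.5730 bits

The distribution closer to uniform has higher entropy.
Answer: A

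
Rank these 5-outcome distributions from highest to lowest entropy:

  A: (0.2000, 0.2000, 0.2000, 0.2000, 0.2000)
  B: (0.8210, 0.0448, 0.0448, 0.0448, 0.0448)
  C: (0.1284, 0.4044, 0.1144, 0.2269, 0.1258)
A > C > B

Key insight: Entropy is maximized by uniform distributions and minimized by concentrated distributions.

- Uniform distributions have maximum entropy log₂(5) = 2.3219 bits
- The more "peaked" or concentrated a distribution, the lower its entropy

Entropies:
  H(A) = 2.3219 bits
  H(B) = 1.0359 bits
  H(C) = 2.1281 bits

Ranking: A > C > B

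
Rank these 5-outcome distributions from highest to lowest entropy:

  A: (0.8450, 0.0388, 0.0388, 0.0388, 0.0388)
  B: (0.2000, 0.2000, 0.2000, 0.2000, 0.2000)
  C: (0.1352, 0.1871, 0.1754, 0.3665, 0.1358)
B > C > A

Key insight: Entropy is maximized by uniform distributions and minimized by concentrated distributions.

- Uniform distributions have maximum entropy log₂(5) = 2.3219 bits
- The more "peaked" or concentrated a distribution, the lower its entropy

Entropies:
  H(A) = 0.9322 bits
  H(B) = 2.3219 bits
  H(C) = 2.2051 bits

Ranking: B > C > A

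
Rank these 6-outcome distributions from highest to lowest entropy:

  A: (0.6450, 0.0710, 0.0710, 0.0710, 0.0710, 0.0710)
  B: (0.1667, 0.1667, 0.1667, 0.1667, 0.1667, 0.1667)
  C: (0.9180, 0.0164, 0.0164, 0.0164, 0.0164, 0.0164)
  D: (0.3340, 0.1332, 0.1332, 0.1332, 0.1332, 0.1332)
B > D > A > C

Key insight: Entropy is maximized by uniform distributions and minimized by concentrated distributions.

Entropies:
  H(A) = 1.7627 bits
  H(B) = 2.5850 bits
  H(C) = 0.5996 bits
  H(D) = 2.4654 bits

Ranking: B > D > A > C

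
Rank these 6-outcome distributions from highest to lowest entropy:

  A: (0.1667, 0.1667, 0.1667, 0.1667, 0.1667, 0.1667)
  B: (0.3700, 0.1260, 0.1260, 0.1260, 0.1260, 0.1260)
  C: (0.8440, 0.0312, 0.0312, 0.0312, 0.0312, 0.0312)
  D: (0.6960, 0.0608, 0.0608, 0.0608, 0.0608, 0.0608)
A > B > D > C

Key insight: Entropy is maximized by uniform distributions and minimized by concentrated distributions.

Entropies:
  H(A) = 2.5850 bits
  H(B) = 2.4135 bits
  H(C) = 0.9869 bits
  H(D) = 1.5920 bits

Ranking: A > B > D > C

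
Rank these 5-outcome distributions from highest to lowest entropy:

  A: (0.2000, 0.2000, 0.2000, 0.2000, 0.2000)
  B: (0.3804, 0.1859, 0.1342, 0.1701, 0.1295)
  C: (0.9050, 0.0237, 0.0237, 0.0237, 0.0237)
A > B > C

Key insight: Entropy is maximized by uniform distributions and minimized by concentrated distributions.

- Uniform distributions have maximum entropy log₂(5) = 2.3219 bits
- The more "peaked" or concentrated a distribution, the lower its entropy

Entropies:
  H(A) = 2.3219 bits
  H(B) = 2.1870 bits
  H(C) = 0.6429 bits

Ranking: A > B > C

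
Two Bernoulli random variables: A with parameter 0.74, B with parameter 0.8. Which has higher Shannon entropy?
A

For binary distributions, entropy is maximized at p=0.5 and decreases as p moves toward 0 or 1.

H(A) = H(0.74) = 0.8267 bits
H(B) = H(0.8) = 0.7219 bits

Distribution A (p=0.74) is closer to uniform (p=0.5), so it has higher entropy.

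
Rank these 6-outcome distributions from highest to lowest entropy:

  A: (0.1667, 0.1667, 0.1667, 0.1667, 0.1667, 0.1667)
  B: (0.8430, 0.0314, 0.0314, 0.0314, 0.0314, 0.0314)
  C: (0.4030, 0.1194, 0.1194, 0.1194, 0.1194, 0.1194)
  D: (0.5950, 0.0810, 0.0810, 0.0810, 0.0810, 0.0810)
A > C > D > B

Key insight: Entropy is maximized by uniform distributions and minimized by concentrated distributions.

Entropies:
  H(A) = 2.5850 bits
  H(B) = 0.9916 bits
  H(C) = 2.3589 bits
  H(D) = 1.9142 bits

Ranking: A > C > D > B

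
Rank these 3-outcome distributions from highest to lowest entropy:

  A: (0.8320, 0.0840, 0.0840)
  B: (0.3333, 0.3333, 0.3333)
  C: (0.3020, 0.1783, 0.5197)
B > C > A

Key insight: Entropy is maximized by uniform distributions and minimized by concentrated distributions.

- Uniform distributions have maximum entropy log₂(3) = 1.5850 bits
- The more "peaked" or concentrated a distribution, the lower its entropy

Entropies:
  H(A) = 0.8211 bits
  H(B) = 1.5850 bits
  H(C) = 1.4559 bits

Ranking: B > C > A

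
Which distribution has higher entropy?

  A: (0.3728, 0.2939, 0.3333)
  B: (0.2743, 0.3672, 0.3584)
A

Both distributions are close to uniform, making this a harder comparison.

H(A) = 1.5782 bits
H(B) = 1.5732 bits

The distribution closer to uniform has higher entropy.
Answer: A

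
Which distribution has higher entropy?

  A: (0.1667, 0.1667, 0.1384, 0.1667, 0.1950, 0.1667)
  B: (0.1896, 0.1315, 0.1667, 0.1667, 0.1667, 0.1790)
A

Both distributions are close to uniform, making this a harder comparison.

H(A) = 2.5780 bits
H(B) = 2.5764 bits

The distribution closer to uniform has higher entropy.
Answer: A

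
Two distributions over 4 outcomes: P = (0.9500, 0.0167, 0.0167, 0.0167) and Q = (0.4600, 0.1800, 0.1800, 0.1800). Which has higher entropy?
Q

P is highly concentrated on one outcome (95%), making it nearly deterministic. Q spreads its mass more evenly (max 46%). The more spread-out distribution has higher entropy: H(P) ≈ 0.366 bits, H(Q) ≈ 1.851 bits.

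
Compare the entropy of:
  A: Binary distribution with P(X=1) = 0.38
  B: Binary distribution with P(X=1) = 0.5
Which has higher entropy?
B

For binary distributions, entropy is maximized at p=0.5 and decreases as p moves toward 0 or 1.

H(A) = H(0.38) = 0.9580 bits
H(B) = H(0.5) = 1.0000 bits

Distribution B (p=0.5) is closer to uniform (p=0.5), so it has higher entropy.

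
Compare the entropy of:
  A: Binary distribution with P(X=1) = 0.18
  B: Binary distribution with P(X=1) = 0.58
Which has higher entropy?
B

For binary distributions, entropy is maximized at p=0.5 and decreases as p moves toward 0 or 1.

H(A) = H(0.18) = 0.6801 bits
H(B) = H(0.58) = 0.9815 bits

Distribution B (p=0.58) is closer to uniform (p=0.5), so it has higher entropy.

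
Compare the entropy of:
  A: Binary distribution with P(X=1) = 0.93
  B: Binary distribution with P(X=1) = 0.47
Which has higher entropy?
B

For binary distributions, entropy is maximized at p=0.5 and decreases as p moves toward 0 or 1.

H(A) = H(0.93) = 0.3659 bits
H(B) = H(0.47) = 0.9974 bits

Distribution B (p=0.47) is closer to uniform (p=0.5), so it has higher entropy.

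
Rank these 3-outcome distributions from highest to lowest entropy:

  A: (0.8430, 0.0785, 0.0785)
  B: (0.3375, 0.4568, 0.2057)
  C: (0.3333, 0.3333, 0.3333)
C > B > A

Key insight: Entropy is maximized by uniform distributions and minimized by concentrated distributions.

- Uniform distributions have maximum entropy log₂(3) = 1.5850 bits
- The more "peaked" or concentrated a distribution, the lower its entropy

Entropies:
  H(A) = 0.7841 bits
  H(B) = 1.5145 bits
  H(C) = 1.5850 bits

Ranking: C > B > A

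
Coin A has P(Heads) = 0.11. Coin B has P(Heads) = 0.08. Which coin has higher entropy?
A

For binary distributions, entropy is maximized at p=0.5 and decreases as p moves toward 0 or 1.

H(A) = H(0.11) = 0.4999 bits
H(B) = H(0.08) = 0.4022 bits

Distribution A (p=0.11) is closer to uniform (p=0.5), so it has higher entropy.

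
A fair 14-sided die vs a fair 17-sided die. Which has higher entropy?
17-sided die

Both are uniform distributions; for uniform over n outcomes, H = log₂(n). H(14-sided) = log₂(14) = 3.807 bits and H(17-sided) = log₂(17) = 4.087 bits. More outcomes in a uniform distribution means higher entropy.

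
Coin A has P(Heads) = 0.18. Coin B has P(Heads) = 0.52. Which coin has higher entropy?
B

For binary distributions, entropy is maximized at p=0.5 and decreases as p moves toward 0 or 1.

H(A) = H(0.18) = 0.6801 bits
H(B) = H(0.52) = 0.9988 bits

Distribution B (p=0.52) is closer to uniform (p=0.5), so it has higher entropy.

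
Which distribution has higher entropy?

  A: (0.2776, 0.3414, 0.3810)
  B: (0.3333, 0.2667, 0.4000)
A

Both distributions are close to uniform, making this a harder comparison.

H(A) = 1.5730 bits
H(B) = 1.5656 bits

The distribution closer to uniform has higher entropy.
Answer: A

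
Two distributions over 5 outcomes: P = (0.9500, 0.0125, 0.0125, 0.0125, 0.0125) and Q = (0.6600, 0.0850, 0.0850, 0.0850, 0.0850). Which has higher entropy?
Q

P is highly concentrated on one outcome (95%), making it nearly deterministic. Q spreads its mass more evenly (max 66%). The more spread-out distribution has higher entropy: H(P) ≈ 0.386 bits, H(Q) ≈ 1.605 bits.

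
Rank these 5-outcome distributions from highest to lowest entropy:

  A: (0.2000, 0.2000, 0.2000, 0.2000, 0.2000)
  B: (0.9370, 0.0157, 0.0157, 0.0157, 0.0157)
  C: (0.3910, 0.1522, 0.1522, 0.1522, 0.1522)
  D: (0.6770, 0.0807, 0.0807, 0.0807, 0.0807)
A > C > D > B

Key insight: Entropy is maximized by uniform distributions and minimized by concentrated distributions.

Entropies:
  H(A) = 2.3219 bits
  H(B) = 0.4652 bits
  H(C) = 2.1834 bits
  H(D) = 1.5536 bits

Ranking: A > C > D > B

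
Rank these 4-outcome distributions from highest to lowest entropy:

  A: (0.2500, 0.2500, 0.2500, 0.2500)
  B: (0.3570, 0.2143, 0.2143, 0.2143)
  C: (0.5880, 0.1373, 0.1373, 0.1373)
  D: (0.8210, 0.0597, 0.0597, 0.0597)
A > B > C > D

Key insight: Entropy is maximized by uniform distributions and minimized by concentrated distributions.

Entropies:
  H(A) = 2.0000 bits
  H(B) = 1.9593 bits
  H(C) = 1.6305 bits
  H(D) = 0.9616 bits

Ranking: A > B > C > D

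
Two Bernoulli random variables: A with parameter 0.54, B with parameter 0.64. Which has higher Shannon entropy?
A

For binary distributions, entropy is maximized at p=0.5 and decreases as p moves toward 0 or 1.

H(A) = H(0.54) = 0.9954 bits
H(B) = H(0.64) = 0.9427 bits

Distribution A (p=0.54) is closer to uniform (p=0.5), so it has higher entropy.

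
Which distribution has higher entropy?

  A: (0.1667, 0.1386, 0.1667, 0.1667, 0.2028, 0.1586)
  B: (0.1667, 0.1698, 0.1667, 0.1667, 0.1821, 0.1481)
B

Both distributions are close to uniform, making this a harder comparison.

H(A) = 2.5758 bits
H(B) = 2.5824 bits

The distribution closer to uniform has higher entropy.
Answer: B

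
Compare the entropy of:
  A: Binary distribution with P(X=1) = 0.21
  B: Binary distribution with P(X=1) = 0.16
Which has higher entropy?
A

For binary distributions, entropy is maximized at p=0.5 and decreases as p moves toward 0 or 1.

H(A) = H(0.21) = 0.7415 bits
H(B) = H(0.16) = 0.6343 bits

Distribution A (p=0.21) is closer to uniform (p=0.5), so it has higher entropy.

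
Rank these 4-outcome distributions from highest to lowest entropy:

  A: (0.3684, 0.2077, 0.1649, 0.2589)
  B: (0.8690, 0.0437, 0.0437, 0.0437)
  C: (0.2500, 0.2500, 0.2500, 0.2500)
C > A > B

Key insight: Entropy is maximized by uniform distributions and minimized by concentrated distributions.

- Uniform distributions have maximum entropy log₂(4) = 2.0000 bits
- The more "peaked" or concentrated a distribution, the lower its entropy

Entropies:
  H(A) = 1.9352 bits
  H(B) = 0.7678 bits
  H(C) = 2.0000 bits

Ranking: C > A > B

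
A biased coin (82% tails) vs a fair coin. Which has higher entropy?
Fair coin

The fair coin is uniform (p=0.5), maximizing binary entropy at 1 bit. The biased coin has H(0.82) ≈ 0.680 bits — its outcome is more predictable, so its entropy is lower.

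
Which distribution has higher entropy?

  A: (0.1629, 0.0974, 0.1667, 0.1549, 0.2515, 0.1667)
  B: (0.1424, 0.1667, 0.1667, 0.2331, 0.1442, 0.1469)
B

Both distributions are close to uniform, making this a harder comparison.

H(A) = 2.5329 bits
H(B) = 2.5613 bits

The distribution closer to uniform has higher entropy.
Answer: B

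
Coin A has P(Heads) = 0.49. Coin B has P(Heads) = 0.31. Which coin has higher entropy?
A

For binary distributions, entropy is maximized at p=0.5 and decreases as p moves toward 0 or 1.

H(A) = H(0.49) = 0.9997 bits
H(B) = H(0.31) = 0.8932 bits

Distribution A (p=0.49) is closer to uniform (p=0.5), so it has higher entropy.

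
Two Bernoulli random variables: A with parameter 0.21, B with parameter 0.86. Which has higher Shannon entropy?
A

For binary distributions, entropy is maximized at p=0.5 and decreases as p moves toward 0 or 1.

H(A) = H(0.21) = 0.7415 bits
H(B) = H(0.86) = 0.5842 bits

Distribution A (p=0.21) is closer to uniform (p=0.5), so it has higher entropy.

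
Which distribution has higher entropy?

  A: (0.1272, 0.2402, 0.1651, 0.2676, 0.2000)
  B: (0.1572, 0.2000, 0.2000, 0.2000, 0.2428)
B

Both distributions are close to uniform, making this a harder comparison.

H(A) = 2.2750 bits
H(B) = 2.3086 bits

The distribution closer to uniform has higher entropy.
Answer: B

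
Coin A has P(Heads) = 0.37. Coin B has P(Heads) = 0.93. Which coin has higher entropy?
A

For binary distributions, entropy is maximized at p=0.5 and decreases as p moves toward 0 or 1.

H(A) = H(0.37) = 0.9507 bits
H(B) = H(0.93) = 0.3659 bits

Distribution A (p=0.37) is closer to uniform (p=0.5), so it has higher entropy.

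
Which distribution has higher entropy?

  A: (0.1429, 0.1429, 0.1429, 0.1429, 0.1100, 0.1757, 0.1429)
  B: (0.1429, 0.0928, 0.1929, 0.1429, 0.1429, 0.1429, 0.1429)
A

Both distributions are close to uniform, making this a harder comparison.

H(A) = 2.7964 bits
H(B) = 2.7815 bits

The distribution closer to uniform has higher entropy.
Answer: A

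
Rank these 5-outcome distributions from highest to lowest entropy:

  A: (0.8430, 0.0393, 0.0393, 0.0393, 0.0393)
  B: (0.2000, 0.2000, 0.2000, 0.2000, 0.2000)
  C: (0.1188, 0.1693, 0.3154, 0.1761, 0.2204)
B > C > A

Key insight: Entropy is maximized by uniform distributions and minimized by concentrated distributions.

- Uniform distributions have maximum entropy log₂(5) = 2.3219 bits
- The more "peaked" or concentrated a distribution, the lower its entropy

Entropies:
  H(A) = 0.9411 bits
  H(B) = 2.3219 bits
  H(C) = 2.2461 bits

Ranking: B > C > A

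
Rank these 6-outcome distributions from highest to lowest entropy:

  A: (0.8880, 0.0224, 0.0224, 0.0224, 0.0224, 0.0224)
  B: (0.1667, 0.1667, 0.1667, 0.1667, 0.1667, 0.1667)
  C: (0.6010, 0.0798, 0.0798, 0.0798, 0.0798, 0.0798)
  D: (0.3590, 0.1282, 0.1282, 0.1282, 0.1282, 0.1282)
B > D > C > A

Key insight: Entropy is maximized by uniform distributions and minimized by concentrated distributions.

Entropies:
  H(A) = 0.7660 bits
  H(B) = 2.5850 bits
  H(C) = 1.8968 bits
  H(D) = 2.4302 bits

Ranking: B > D > C > A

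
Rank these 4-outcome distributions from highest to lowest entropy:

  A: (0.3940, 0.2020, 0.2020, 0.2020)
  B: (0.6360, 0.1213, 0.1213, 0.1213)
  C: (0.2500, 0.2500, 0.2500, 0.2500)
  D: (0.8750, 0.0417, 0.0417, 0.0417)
C > A > B > D

Key insight: Entropy is maximized by uniform distributions and minimized by concentrated distributions.

Entropies:
  H(A) = 1.9278 bits
  H(B) = 1.5229 bits
  H(C) = 2.0000 bits
  H(D) = 0.7417 bits

Ranking: C > A > B > D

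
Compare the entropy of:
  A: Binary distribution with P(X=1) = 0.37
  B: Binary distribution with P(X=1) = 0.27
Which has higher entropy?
A

For binary distributions, entropy is maximized at p=0.5 and decreases as p moves toward 0 or 1.

H(A) = H(0.37) = 0.9507 bits
H(B) = H(0.27) = 0.8415 bits

Distribution A (p=0.37) is closer to uniform (p=0.5), so it has higher entropy.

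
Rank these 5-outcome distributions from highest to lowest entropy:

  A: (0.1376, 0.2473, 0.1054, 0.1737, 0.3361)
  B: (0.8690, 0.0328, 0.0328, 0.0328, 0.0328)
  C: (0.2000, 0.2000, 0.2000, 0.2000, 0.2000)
C > A > B

Key insight: Entropy is maximized by uniform distributions and minimized by concentrated distributions.

- Uniform distributions have maximum entropy log₂(5) = 2.3219 bits
- The more "peaked" or concentrated a distribution, the lower its entropy

Entropies:
  H(A) = 2.2016 bits
  H(B) = 0.8222 bits
  H(C) = 2.3219 bits

Ranking: C > A > B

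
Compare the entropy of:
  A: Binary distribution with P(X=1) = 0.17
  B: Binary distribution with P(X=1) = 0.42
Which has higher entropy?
B

For binary distributions, entropy is maximized at p=0.5 and decreases as p moves toward 0 or 1.

H(A) = H(0.17) = 0.6577 bits
H(B) = H(0.42) = 0.9815 bits

Distribution B (p=0.42) is closer to uniform (p=0.5), so it has higher entropy.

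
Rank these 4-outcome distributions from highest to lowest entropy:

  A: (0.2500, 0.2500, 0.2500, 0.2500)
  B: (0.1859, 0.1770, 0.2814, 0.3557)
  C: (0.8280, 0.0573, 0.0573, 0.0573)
A > B > C

Key insight: Entropy is maximized by uniform distributions and minimized by concentrated distributions.

- Uniform distributions have maximum entropy log₂(4) = 2.0000 bits
- The more "peaked" or concentrated a distribution, the lower its entropy

Entropies:
  H(A) = 2.0000 bits
  H(B) = 1.9387 bits
  H(C) = 0.9349 bits

Ranking: A > B > C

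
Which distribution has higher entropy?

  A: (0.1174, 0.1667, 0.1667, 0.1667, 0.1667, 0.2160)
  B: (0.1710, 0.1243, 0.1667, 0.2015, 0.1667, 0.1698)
B

Both distributions are close to uniform, making this a harder comparison.

H(A) = 2.5636 bits
H(B) = 2.5714 bits

The distribution closer to uniform has higher entropy.
Answer: B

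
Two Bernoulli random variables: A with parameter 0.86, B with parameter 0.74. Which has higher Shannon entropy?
B

For binary distributions, entropy is maximized at p=0.5 and decreases as p moves toward 0 or 1.

H(A) = H(0.86) = 0.5842 bits
H(B) = H(0.74) = 0.8267 bits

Distribution B (p=0.74) is closer to uniform (p=0.5), so it has higher entropy.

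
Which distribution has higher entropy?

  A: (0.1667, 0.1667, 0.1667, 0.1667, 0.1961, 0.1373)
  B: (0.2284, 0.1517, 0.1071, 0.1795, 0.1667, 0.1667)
A

Both distributions are close to uniform, making this a harder comparison.

H(A) = 2.5774 bits
H(B) = 2.5509 bits

The distribution closer to uniform has higher entropy.
Answer: A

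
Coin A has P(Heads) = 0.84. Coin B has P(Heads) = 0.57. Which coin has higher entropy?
B

For binary distributions, entropy is maximized at p=0.5 and decreases as p moves toward 0 or 1.

H(A) = H(0.84) = 0.6343 bits
H(B) = H(0.57) = 0.9858 bits

Distribution B (p=0.57) is closer to uniform (p=0.5), so it has higher entropy.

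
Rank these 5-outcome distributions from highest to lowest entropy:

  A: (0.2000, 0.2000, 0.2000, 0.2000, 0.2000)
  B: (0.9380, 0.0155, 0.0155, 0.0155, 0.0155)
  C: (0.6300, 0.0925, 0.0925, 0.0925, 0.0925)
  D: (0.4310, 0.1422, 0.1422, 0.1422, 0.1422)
A > D > C > B

Key insight: Entropy is maximized by uniform distributions and minimized by concentrated distributions.

Entropies:
  H(A) = 2.3219 bits
  H(B) = 0.4593 bits
  H(C) = 1.6907 bits
  H(D) = 2.1242 bits

Ranking: A > D > C > B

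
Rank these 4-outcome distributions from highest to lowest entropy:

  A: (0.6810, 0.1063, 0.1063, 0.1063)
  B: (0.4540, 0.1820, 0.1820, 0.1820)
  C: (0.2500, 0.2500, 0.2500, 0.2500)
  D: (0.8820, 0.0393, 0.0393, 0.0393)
C > B > A > D

Key insight: Entropy is maximized by uniform distributions and minimized by concentrated distributions.

Entropies:
  H(A) = 1.4089 bits
  H(B) = 1.8593 bits
  H(C) = 2.0000 bits
  H(D) = 0.7106 bits

Ranking: C > B > A > D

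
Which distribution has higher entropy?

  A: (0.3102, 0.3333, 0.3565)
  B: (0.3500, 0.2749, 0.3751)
A

Both distributions are close to uniform, making this a harder comparison.

H(A) = 1.5826 bits
H(B) = 1.5729 bits

The distribution closer to uniform has higher entropy.
Answer: A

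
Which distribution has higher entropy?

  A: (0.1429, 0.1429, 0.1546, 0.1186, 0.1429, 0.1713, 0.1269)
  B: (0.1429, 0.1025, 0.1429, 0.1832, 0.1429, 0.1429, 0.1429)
A

Both distributions are close to uniform, making this a harder comparison.

H(A) = 2.7983 bits
H(B) = 2.7907 bits

The distribution closer to uniform has higher entropy.
Answer: A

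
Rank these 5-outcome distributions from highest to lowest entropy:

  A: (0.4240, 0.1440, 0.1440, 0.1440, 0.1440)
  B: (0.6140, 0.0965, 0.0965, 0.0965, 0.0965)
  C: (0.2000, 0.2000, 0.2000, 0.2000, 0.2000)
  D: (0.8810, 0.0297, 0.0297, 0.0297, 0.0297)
C > A > B > D

Key insight: Entropy is maximized by uniform distributions and minimized by concentrated distributions.

Entropies:
  H(A) = 2.1353 bits
  H(B) = 1.7342 bits
  H(C) = 2.3219 bits
  H(D) = 0.7645 bits

Ranking: C > A > B > D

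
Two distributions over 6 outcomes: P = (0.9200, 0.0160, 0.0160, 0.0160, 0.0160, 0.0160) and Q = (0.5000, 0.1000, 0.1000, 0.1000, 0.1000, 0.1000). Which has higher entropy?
Q

P is highly concentrated on one outcome (92%), making it nearly deterministic. Q spreads its mass more evenly (max 50%). The more spread-out distribution has higher entropy: H(P) ≈ 0.588 bits, H(Q) ≈ 2.161 bits.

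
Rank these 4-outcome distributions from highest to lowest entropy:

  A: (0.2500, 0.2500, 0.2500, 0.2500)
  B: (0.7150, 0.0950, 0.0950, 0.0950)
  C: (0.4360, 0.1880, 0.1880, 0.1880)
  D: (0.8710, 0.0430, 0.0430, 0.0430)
A > C > B > D

Key insight: Entropy is maximized by uniform distributions and minimized by concentrated distributions.

Entropies:
  H(A) = 2.0000 bits
  H(B) = 1.3139 bits
  H(C) = 1.8821 bits
  H(D) = 0.7591 bits

Ranking: A > C > B > D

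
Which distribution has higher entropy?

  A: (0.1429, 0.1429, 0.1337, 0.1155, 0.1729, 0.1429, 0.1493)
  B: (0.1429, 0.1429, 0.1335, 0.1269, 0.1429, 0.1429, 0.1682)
B

Both distributions are close to uniform, making this a harder comparison.

H(A) = 2.7984 bits
H(B) = 2.8025 bits

The distribution closer to uniform has higher entropy.
Answer: B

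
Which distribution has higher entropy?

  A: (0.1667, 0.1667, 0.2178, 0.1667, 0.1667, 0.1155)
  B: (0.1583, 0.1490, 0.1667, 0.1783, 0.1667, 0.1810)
B

Both distributions are close to uniform, making this a harder comparison.

H(A) = 2.5619 bits
H(B) = 2.5818 bits

The distribution closer to uniform has higher entropy.
Answer: B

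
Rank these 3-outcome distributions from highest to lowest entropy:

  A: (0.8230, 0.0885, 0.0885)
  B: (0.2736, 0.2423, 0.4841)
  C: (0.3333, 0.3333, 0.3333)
C > B > A

Key insight: Entropy is maximized by uniform distributions and minimized by concentrated distributions.

- Uniform distributions have maximum entropy log₂(3) = 1.5850 bits
- The more "peaked" or concentrated a distribution, the lower its entropy

Entropies:
  H(A) = 0.8505 bits
  H(B) = 1.5138 bits
  H(C) = 1.5850 bits

Ranking: C > B > A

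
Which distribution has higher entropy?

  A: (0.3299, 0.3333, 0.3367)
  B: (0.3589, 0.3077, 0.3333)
A

Both distributions are close to uniform, making this a harder comparison.

H(A) = 1.5849 bits
H(B) = 1.5821 bits

The distribution closer to uniform has higher entropy.
Answer: A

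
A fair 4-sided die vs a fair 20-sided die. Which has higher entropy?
20-sided die

Both are uniform distributions; for uniform over n outcomes, H = log₂(n). H(4-sided) = log₂(4) = 2.000 bits and H(20-sided) = log₂(20) = 4.322 bits. More outcomes in a uniform distribution means higher entropy.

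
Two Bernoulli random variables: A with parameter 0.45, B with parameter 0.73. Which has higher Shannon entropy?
A

For binary distributions, entropy is maximized at p=0.5 and decreases as p moves toward 0 or 1.

H(A) = H(0.45) = 0.9928 bits
H(B) = H(0.73) = 0.8415 bits

Distribution A (p=0.45) is closer to uniform (p=0.5), so it has higher entropy.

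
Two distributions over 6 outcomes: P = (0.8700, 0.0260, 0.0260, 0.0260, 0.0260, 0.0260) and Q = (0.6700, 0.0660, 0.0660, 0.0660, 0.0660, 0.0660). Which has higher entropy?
Q

P is highly concentrated on one outcome (87%), making it nearly deterministic. Q spreads its mass more evenly (max 67%). The more spread-out distribution has higher entropy: H(P) ≈ 0.859 bits, H(Q) ≈ 1.681 bits.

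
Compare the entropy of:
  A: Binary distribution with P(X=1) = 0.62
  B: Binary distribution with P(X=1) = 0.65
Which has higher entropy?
A

For binary distributions, entropy is maximized at p=0.5 and decreases as p moves toward 0 or 1.

H(A) = H(0.62) = 0.9580 bits
H(B) = H(0.65) = 0.9341 bits

Distribution A (p=0.62) is closer to uniform (p=0.5), so it has higher entropy.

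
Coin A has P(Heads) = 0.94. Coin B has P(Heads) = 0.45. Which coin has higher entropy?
B

For binary distributions, entropy is maximized at p=0.5 and decreases as p moves toward 0 or 1.

H(A) = H(0.94) = 0.3274 bits
H(B) = H(0.45) = 0.9928 bits

Distribution B (p=0.45) is closer to uniform (p=0.5), so it has higher entropy.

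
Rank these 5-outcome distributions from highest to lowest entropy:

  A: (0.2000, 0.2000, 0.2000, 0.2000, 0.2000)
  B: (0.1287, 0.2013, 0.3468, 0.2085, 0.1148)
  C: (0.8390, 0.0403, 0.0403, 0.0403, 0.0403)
A > B > C

Key insight: Entropy is maximized by uniform distributions and minimized by concentrated distributions.

- Uniform distributions have maximum entropy log₂(5) = 2.3219 bits
- The more "peaked" or concentrated a distribution, the lower its entropy

Entropies:
  H(A) = 2.3219 bits
  H(B) = 2.2060 bits
  H(C) = 0.9587 bits

Ranking: A > B > C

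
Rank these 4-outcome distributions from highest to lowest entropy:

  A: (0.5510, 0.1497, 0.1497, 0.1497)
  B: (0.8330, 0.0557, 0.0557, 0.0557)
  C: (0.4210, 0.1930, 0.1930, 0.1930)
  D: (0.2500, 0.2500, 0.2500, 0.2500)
D > C > A > B

Key insight: Entropy is maximized by uniform distributions and minimized by concentrated distributions.

Entropies:
  H(A) = 1.7041 bits
  H(B) = 0.9155 bits
  H(C) = 1.8996 bits
  H(D) = 2.0000 bits

Ranking: D > C > A > B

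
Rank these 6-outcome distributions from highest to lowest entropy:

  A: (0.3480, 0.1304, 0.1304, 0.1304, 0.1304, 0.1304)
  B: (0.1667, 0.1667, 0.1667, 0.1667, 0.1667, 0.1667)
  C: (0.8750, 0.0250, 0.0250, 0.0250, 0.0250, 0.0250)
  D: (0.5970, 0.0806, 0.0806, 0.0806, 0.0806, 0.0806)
B > A > D > C

Key insight: Entropy is maximized by uniform distributions and minimized by concentrated distributions.

Entropies:
  H(A) = 2.4462 bits
  H(B) = 2.5850 bits
  H(C) = 0.8338 bits
  H(D) = 1.9084 bits

Ranking: B > A > D > C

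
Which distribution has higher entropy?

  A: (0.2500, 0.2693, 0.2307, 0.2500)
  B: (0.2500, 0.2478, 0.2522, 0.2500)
B

Both distributions are close to uniform, making this a harder comparison.

H(A) = 1.9978 bits
H(B) = 2.0000 bits

The distribution closer to uniform has higher entropy.
Answer: B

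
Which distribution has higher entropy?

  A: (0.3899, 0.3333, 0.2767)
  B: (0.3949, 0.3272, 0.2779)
A

Both distributions are close to uniform, making this a harder comparison.

H(A) = 1.5710 bits
H(B) = 1.5701 bits

The distribution closer to uniform has higher entropy.
Answer: A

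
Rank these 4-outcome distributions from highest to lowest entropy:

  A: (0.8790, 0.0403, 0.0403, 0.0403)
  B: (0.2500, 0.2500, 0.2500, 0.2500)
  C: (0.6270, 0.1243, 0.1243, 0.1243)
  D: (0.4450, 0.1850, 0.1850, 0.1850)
B > D > C > A

Key insight: Entropy is maximized by uniform distributions and minimized by concentrated distributions.

Entropies:
  H(A) = 0.7240 bits
  H(B) = 2.0000 bits
  H(C) = 1.5441 bits
  H(D) = 1.8709 bits

Ranking: B > D > C > A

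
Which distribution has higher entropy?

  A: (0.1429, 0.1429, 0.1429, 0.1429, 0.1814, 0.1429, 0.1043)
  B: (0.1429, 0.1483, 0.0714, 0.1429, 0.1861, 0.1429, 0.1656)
A

Both distributions are close to uniform, making this a harder comparison.

H(A) = 2.7922 bits
H(B) = 2.7645 bits

The distribution closer to uniform has higher entropy.
Answer: A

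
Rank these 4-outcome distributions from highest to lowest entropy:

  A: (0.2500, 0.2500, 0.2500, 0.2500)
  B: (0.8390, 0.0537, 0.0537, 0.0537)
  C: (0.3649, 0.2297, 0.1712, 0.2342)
A > C > B

Key insight: Entropy is maximized by uniform distributions and minimized by concentrated distributions.

- Uniform distributions have maximum entropy log₂(4) = 2.0000 bits
- The more "peaked" or concentrated a distribution, the lower its entropy

Entropies:
  H(A) = 2.0000 bits
  H(B) = 0.8919 bits
  H(C) = 1.9445 bits

Ranking: A > C > B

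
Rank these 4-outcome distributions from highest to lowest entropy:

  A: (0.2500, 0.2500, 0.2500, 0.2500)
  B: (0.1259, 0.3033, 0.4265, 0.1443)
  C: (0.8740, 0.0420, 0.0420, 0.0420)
A > B > C

Key insight: Entropy is maximized by uniform distributions and minimized by concentrated distributions.

- Uniform distributions have maximum entropy log₂(4) = 2.0000 bits
- The more "peaked" or concentrated a distribution, the lower its entropy

Entropies:
  H(A) = 2.0000 bits
  H(B) = 1.8258 bits
  H(C) = 0.7461 bits

Ranking: A > B > C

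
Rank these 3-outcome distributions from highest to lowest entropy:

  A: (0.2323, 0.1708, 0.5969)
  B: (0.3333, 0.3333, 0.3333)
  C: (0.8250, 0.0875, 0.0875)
B > A > C

Key insight: Entropy is maximized by uniform distributions and minimized by concentrated distributions.

- Uniform distributions have maximum entropy log₂(3) = 1.5850 bits
- The more "peaked" or concentrated a distribution, the lower its entropy

Entropies:
  H(A) = 1.3691 bits
  H(B) = 1.5850 bits
  H(C) = 0.8440 bits

Ranking: B > A > C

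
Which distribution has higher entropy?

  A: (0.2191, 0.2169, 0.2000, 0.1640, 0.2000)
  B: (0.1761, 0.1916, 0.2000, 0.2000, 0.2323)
B

Both distributions are close to uniform, making this a harder comparison.

H(A) = 2.3147 bits
H(B) = 2.3160 bits

The distribution closer to uniform has higher entropy.
Answer: B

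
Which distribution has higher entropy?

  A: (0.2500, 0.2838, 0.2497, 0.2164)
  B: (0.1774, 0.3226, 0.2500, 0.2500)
A

Both distributions are close to uniform, making this a harder comparison.

H(A) = 1.9934 bits
H(B) = 1.9692 bits

The distribution closer to uniform has higher entropy.
Answer: A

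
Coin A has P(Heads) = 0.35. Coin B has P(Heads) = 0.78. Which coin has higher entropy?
A

For binary distributions, entropy is maximized at p=0.5 and decreases as p moves toward 0 or 1.

H(A) = H(0.35) = 0.9341 bits
H(B) = H(0.78) = 0.7602 bits

Distribution A (p=0.35) is closer to uniform (p=0.5), so it has higher entropy.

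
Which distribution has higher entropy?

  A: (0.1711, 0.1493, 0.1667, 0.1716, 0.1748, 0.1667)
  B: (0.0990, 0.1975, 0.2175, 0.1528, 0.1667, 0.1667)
A

Both distributions are close to uniform, making this a harder comparison.

H(A) = 2.5831 bits
H(B) = 2.5468 bits

The distribution closer to uniform has higher entropy.
Answer: A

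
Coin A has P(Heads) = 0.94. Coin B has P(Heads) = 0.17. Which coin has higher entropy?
B

For binary distributions, entropy is maximized at p=0.5 and decreases as p moves toward 0 or 1.

H(A) = H(0.94) = 0.3274 bits
H(B) = H(0.17) = 0.6577 bits

Distribution B (p=0.17) is closer to uniform (p=0.5), so it has higher entropy.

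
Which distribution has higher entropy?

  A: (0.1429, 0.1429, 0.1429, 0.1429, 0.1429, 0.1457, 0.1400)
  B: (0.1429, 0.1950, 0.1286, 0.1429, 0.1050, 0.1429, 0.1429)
A

Both distributions are close to uniform, making this a harder comparison.

H(A) = 2.8073 bits
H(B) = 2.7860 bits

The distribution closer to uniform has higher entropy.
Answer: A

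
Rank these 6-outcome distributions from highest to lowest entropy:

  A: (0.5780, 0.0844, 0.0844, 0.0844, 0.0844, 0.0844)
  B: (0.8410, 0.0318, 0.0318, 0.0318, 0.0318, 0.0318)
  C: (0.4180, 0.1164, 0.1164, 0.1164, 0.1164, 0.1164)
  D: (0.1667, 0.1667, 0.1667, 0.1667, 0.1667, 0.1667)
D > C > A > B

Key insight: Entropy is maximized by uniform distributions and minimized by concentrated distributions.

Entropies:
  H(A) = 1.9622 bits
  H(B) = 1.0011 bits
  H(C) = 2.3319 bits
  H(D) = 2.5850 bits

Ranking: D > C > A > B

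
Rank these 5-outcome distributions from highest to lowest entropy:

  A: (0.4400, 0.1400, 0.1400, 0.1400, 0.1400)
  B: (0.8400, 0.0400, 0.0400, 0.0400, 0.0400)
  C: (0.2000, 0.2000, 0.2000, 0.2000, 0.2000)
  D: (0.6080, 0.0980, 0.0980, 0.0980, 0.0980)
C > A > D > B

Key insight: Entropy is maximized by uniform distributions and minimized by concentrated distributions.

Entropies:
  H(A) = 2.1096 bits
  H(B) = 0.9543 bits
  H(C) = 2.3219 bits
  H(D) = 1.7501 bits

Ranking: C > A > D > B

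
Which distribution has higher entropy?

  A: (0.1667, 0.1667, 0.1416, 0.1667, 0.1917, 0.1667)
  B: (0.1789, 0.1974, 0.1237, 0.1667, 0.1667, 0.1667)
A

Both distributions are close to uniform, making this a harder comparison.

H(A) = 2.5795 bits
H(B) = 2.5717 bits

The distribution closer to uniform has higher entropy.
Answer: A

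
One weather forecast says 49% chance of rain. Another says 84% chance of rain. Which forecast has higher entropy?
49% forecast

Treat each forecast as a Bernoulli distribution. Binary entropy is maximized at p=0.5 and falls off symmetrically toward 0 or 1. The 49% forecast is closer to 50%, so it is more uncertain. H(49%) ≈ 1.000 bits, H(84%) ≈ 0.634 bits.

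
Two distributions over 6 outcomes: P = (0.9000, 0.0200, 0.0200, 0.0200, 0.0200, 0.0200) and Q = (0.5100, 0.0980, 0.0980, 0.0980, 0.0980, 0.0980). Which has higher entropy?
Q

P is highly concentrated on one outcome (90%), making it nearly deterministic. Q spreads its mass more evenly (max 51%). The more spread-out distribution has higher entropy: H(P) ≈ 0.701 bits, H(Q) ≈ 2.137 bits.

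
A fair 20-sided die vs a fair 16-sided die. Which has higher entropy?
20-sided die

Both are uniform distributions; for uniform over n outcomes, H = log₂(n). H(20-sided) = log₂(20) = 4.322 bits and H(16-sided) = log₂(16) = 4.000 bits. More outcomes in a uniform distribution means higher entropy.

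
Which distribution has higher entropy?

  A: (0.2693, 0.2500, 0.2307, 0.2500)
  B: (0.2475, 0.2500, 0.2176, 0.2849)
A

Both distributions are close to uniform, making this a harder comparison.

H(A) = 1.9979 bits
H(B) = 1.9934 bits

The distribution closer to uniform has higher entropy.
Answer: A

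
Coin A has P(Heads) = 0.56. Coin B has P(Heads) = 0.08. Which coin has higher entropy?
A

For binary distributions, entropy is maximized at p=0.5 and decreases as p moves toward 0 or 1.

H(A) = H(0.56) = 0.9896 bits
H(B) = H(0.08) = 0.4022 bits

Distribution A (p=0.56) is closer to uniform (p=0.5), so it has higher entropy.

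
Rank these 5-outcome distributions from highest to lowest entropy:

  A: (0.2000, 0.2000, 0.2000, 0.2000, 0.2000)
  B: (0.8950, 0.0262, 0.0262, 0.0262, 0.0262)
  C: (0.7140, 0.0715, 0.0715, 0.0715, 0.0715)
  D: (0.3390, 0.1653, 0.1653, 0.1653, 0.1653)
A > D > C > B

Key insight: Entropy is maximized by uniform distributions and minimized by concentrated distributions.

Entropies:
  H(A) = 2.3219 bits
  H(B) = 0.6946 bits
  H(C) = 1.4355 bits
  H(D) = 2.2459 bits

Ranking: A > D > C > B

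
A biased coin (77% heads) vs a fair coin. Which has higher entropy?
Fair coin

The fair coin is uniform (p=0.5), maximizing binary entropy at 1 bit. The biased coin has H(0.77) ≈ 0.778 bits — its outcome is more predictable, so its entropy is lower.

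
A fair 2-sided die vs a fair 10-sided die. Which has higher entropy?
10-sided die

Both are uniform distributions; for uniform over n outcomes, H = log₂(n). H(2-sided) = log₂(2) = 1.000 bits and H(10-sided) = log₂(10) = 3.322 bits. More outcomes in a uniform distribution means higher entropy.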